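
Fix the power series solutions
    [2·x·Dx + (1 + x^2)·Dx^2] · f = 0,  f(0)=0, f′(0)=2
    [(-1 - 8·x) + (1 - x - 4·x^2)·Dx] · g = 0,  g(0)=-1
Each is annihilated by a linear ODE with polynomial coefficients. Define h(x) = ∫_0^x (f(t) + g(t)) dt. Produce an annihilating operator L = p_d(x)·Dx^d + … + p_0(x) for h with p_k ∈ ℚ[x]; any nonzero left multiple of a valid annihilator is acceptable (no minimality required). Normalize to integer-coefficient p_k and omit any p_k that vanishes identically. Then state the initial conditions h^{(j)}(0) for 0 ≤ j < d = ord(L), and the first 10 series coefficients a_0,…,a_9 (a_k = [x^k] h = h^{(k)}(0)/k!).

f: a_k = 0, 2, 0, -2/3, 0, 2/5, 0, -2/7, 0, 2/9, …
g: a_k = -1, -1, -5, -9, -29, -65, -181, -441, -1165, -2929, …
Weyl lclm of L_f,L_g ⇒ L₀ (ord ≤ 3).
h=∫₀ˣh₀: take L = L₀·Dx.
L = (10 - 40·x - 478·x^2 - 864·x^3 - 2496·x^4 - 384·x^6)·Dx^2 + (-28 - 246·x - 316·x^2 - 1182·x^3 - 752·x^4 - 2048·x^5 - 48·x^6 - 384·x^7)·Dx^3 + (5 + 8·x + 32·x^2 - 104·x^3 - 197·x^4 - 128·x^5 - 288·x^6 - 16·x^7 - 64·x^8)·Dx^4  (order 4).
h: a_k = 0, -1, 1/2, -5/3, -29/12, -29/5, -323/30, -181/7, -3089/56, -1165/9, …
ICs: h(0) = 0, h′(0) = -1, h′′(0) = 1, h′′′(0) = -10.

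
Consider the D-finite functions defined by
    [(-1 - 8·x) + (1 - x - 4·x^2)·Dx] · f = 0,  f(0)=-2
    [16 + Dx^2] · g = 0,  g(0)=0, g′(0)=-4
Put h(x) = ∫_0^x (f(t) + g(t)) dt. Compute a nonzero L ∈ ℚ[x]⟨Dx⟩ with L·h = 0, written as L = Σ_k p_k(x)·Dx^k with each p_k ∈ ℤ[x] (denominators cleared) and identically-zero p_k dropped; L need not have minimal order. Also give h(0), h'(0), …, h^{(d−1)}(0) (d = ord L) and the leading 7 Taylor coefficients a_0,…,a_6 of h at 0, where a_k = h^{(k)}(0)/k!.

L = (560 + 4608·x + 1664·x^2 + 6144·x^3 + 10240·x^4 + 16384·x^5)·Dx + (-208 + 272·x + 896·x^2 - 1408·x^3 - 1536·x^4 + 6144·x^5 + 8192·x^6)·Dx^2 + (35 + 288·x + 104·x^2 + 384·x^3 + 640·x^4 + 1024·x^5)·Dx^3 + (-13 + 17·x + 56·x^2 - 88·x^3 - 96·x^4 + 384·x^5 + 512·x^6)·Dx^4  (order 4).
h: a_k = 0, -2, -3, -10/3, -11/6, -58/5, -1039/45, …
ICs: h(0) = 0, h′(0) = -2, h′′(0) = -6, h′′′(0) = -20.

f: a_k = -2, -2, -10, -18, -58, -130, -362, …
g: a_k = 0, -4, 0, 32/3, 0, -128/15, 0, …
Sum ⇒ L₀ = lclm(L_f,L_g) in ℚ(x)⟨Dx⟩.
∫: right-multiply L₀ by Dx.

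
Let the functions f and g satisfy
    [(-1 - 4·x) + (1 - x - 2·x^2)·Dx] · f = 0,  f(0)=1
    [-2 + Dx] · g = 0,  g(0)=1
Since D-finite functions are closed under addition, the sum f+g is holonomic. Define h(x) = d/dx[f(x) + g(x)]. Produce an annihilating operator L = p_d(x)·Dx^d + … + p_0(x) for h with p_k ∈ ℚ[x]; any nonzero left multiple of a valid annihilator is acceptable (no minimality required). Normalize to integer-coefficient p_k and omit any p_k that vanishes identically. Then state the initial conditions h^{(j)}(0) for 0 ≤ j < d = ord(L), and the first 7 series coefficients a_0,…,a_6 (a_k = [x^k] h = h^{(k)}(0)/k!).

L = (18 + 132·x + 144·x^2 + 288·x^3 + 96·x^4) + (-13 - 68·x - 94·x^2 - 112·x^3 + 40·x^4 + 32·x^5)·Dx + (2 + x + 11·x^2 - 16·x^3 - 44·x^4 - 16·x^5)·Dx^2  (order 2).
h: a_k = 3, 10, 19, 140/3, 319/3, 3878/15, 26783/45, …
ICs: h(0) = 3, h′(0) = 10.

f: a_k = 1, 1, 3, 5, 11, 21, 43, …
g: a_k = 1, 2, 2, 4/3, 2/3, 4/15, 4/45, …
L₀ := lclm(L_f,L_g); ord L₀ ≤ 1+1.
h₀' ⇒ L via d/dx closure of L₀.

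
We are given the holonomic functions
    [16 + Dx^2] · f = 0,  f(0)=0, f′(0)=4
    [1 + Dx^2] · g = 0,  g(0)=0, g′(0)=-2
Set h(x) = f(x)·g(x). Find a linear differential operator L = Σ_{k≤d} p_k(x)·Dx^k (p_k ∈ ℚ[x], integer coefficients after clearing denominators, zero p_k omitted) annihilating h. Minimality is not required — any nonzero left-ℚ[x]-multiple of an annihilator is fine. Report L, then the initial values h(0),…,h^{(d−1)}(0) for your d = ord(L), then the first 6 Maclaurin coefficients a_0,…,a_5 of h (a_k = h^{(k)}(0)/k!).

L = 225 + 34·Dx^2 + Dx^4  (order 4).
h: a_k = 0, 0, -8, 0, 68/3, 0, …
ICs: h(0) = 0, h′(0) = 0, h′′(0) = -16, h′′′(0) = 0.

f: a_k = 0, 4, 0, -32/3, 0, 128/15, …
g: a_k = 0, -2, 0, 1/3, 0, -1/60, …
L₀ := L_f ⊗_s L_g (sym. prod.), ord ≤ 4.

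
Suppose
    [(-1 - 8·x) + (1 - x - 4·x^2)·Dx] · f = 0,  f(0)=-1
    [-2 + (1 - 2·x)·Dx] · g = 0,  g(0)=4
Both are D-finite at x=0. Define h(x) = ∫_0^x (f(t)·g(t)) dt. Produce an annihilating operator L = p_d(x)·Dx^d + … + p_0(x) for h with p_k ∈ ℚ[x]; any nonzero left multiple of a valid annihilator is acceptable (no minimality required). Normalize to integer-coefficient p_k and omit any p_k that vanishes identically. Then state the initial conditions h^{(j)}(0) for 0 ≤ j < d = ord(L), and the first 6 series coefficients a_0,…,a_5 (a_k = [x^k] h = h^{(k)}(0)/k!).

f: a_k = -1, -1, -5, -9, -29, -65, …
g: a_k = 4, 8, 16, 32, 64, 128, …
Sym-product of L_f,L_g gives L₀ (≤ ord 1).
Integrate: L := L₀·Dx.
L = (-3 - 4·x + 24·x^2)·Dx + (1 - 3·x - 2·x^2 + 8·x^3)·Dx^2  (order 2).
h: a_k = 0, -4, -6, -44/3, -31, -364/5, …
ICs: h(0) = 0, h′(0) = -4.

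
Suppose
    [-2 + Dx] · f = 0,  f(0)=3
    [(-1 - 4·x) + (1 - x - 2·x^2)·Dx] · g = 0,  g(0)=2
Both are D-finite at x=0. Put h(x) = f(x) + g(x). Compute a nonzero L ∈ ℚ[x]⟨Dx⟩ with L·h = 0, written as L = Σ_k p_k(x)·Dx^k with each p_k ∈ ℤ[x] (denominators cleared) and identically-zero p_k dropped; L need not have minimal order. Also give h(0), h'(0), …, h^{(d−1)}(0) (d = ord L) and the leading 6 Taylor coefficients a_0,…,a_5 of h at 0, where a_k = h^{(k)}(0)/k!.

f: a_k = 3, 6, 6, 4, 2, 4/5, …
g: a_k = 2, 2, 6, 10, 22, 42, …
h₀=f+g: left-lcm gives L₀, ord ≤ 2.
L = (8 + 12·x + 72·x^2 + 32·x^3) + (-2 - 20·x - 36·x^2 + 16·x^3 + 16·x^4)·Dx + (-1 + 7·x - 16·x^3 - 8·x^4)·Dx^2  (order 2).
h: a_k = 5, 8, 12, 14, 24, 214/5, …
ICs: h(0) = 5, h′(0) = 8.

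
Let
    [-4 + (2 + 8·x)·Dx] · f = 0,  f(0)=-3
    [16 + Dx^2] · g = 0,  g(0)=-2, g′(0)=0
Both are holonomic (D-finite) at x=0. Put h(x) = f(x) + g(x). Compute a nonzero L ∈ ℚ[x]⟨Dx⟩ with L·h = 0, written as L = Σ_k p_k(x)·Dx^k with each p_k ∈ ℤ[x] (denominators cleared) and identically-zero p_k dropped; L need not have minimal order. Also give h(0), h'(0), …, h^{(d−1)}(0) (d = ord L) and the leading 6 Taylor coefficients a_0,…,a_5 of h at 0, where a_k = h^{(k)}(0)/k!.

f: a_k = -3, -6, 6, -12, 30, -84, …
g: a_k = -2, 0, 16, 0, -64/3, 0, …
L₀ := lclm(L_f,L_g); ord L₀ ≤ 1+2.
L = (-224 - 1024·x - 2048·x^2) + (48 + 704·x + 3072·x^2 + 4096·x^3)·Dx + (-14 - 64·x - 128·x^2)·Dx^2 + (3 + 44·x + 192·x^2 + 256·x^3)·Dx^3  (order 3).
h: a_k = -5, -6, 22, -12, 26/3, -84, …
ICs: h(0) = -5, h′(0) = -6, h′′(0) = 44.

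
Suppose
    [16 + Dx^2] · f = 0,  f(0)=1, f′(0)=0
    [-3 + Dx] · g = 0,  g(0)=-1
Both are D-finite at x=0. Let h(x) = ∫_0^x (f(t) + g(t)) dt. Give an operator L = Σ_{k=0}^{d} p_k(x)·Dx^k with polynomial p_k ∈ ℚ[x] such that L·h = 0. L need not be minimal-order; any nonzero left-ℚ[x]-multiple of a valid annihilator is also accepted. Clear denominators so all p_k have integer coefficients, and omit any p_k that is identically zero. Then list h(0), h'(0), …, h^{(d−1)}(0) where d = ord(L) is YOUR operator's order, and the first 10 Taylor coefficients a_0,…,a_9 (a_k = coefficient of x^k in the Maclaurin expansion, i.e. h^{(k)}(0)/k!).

L = -48·Dx + 16·Dx^2 - 3·Dx^3 + Dx^4  (order 4).
h: a_k = 0, 0, -3/2, -25/6, -9/8, 35/24, -27/80, -965/1008, -243/4480, 1685/10368, …
ICs: h(0) = 0, h′(0) = 0, h′′(0) = -3, h′′′(0) = -25.

f: a_k = 1, 0, -8, 0, 32/3, 0, -256/45, 0, 512/315, 0, …
g: a_k = -1, -3, -9/2, -9/2, -27/8, -81/40, -81/80, -243/560, -729/4480, -243/4480, …
Sum ⇒ L₀ = lclm(L_f,L_g) in ℚ(x)⟨Dx⟩.
∫: right-multiply L₀ by Dx.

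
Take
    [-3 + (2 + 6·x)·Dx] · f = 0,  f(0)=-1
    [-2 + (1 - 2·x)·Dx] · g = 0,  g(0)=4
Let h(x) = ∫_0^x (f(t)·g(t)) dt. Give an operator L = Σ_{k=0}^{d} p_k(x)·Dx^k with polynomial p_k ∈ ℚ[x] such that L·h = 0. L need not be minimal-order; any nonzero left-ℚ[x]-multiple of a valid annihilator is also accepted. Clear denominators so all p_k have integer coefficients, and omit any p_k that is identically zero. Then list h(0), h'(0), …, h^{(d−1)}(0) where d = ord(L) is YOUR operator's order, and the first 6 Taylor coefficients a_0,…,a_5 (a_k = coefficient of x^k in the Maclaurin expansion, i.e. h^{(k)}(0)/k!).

f: a_k = -1, -3/2, 9/8, -27/16, 405/128, -1701/256, …
g: a_k = 4, 8, 16, 32, 64, 128, …
Sym-product of L_f,L_g gives L₀ (≤ ord 1).
h=∫h₀ ⇒ L = L₀·Dx.
L = (7 + 6·x)·Dx + (-2 - 2·x + 12·x^2)·Dx^2  (order 2).
h: a_k = 0, -4, -7, -47/6, -215/16, -607/32, …
ICs: h(0) = 0, h′(0) = -4.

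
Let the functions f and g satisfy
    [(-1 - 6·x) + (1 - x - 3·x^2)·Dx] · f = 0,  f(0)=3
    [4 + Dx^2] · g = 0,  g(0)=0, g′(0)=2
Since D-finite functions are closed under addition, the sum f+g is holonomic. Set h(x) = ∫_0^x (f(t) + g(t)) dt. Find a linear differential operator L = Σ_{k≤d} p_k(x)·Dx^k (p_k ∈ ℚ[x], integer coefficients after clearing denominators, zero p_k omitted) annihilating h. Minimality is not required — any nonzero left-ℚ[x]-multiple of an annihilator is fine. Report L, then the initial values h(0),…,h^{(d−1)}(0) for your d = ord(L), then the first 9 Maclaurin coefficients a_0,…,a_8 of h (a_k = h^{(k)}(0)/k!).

f: a_k = 3, 3, 12, 21, 57, 120, 291, 651, 1524, …
g: a_k = 0, 2, 0, -4/3, 0, 4/15, 0, -8/315, 0, …
Weyl lclm of L_f,L_g ⇒ L₀ (ord ≤ 3).
Integrate: L := L₀·Dx.
L = (92 + 608·x + 512·x^2 + 1104·x^3 + 360·x^4 + 432·x^5)·Dx + (-24 + 4·x + 24·x^2 + 80·x^3 + 180·x^4 + 216·x^5 + 216·x^6)·Dx^2 + (23 + 152·x + 128·x^2 + 276·x^3 + 90·x^4 + 108·x^5)·Dx^3 + (-6 + x + 6·x^2 + 20·x^3 + 45·x^4 + 54·x^5 + 54·x^6)·Dx^4  (order 4).
h: a_k = 0, 3, 5/2, 4, 59/12, 57/5, 902/45, 291/7, 205057/2520, …
ICs: h(0) = 0, h′(0) = 3, h′′(0) = 5, h′′′(0) = 24.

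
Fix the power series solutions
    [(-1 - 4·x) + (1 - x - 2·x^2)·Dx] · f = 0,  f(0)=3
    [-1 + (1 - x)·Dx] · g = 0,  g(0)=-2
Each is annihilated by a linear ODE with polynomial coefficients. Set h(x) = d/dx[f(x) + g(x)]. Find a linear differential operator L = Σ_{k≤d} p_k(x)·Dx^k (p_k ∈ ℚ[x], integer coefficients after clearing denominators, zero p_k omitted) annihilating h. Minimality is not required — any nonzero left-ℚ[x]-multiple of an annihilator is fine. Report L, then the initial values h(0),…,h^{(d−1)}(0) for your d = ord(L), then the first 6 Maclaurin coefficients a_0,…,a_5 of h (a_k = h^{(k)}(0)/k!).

f: a_k = 3, 3, 9, 15, 33, 63, …
g: a_k = -2, -2, -2, -2, -2, -2, …
h₀=f+g: left-lcm gives L₀, ord ≤ 2.
h₀' ⇒ L via d/dx closure of L₀.
L = (-6 - 48·x - 96·x^3 + 24·x^4) + (6 + 18·x - 12·x^2 + 24·x^3 - 90·x^4 + 24·x^5)·Dx + (-1 + 2·x - 5·x^2 + 12·x^3 + 2·x^4 - 14·x^5 + 4·x^6)·Dx^2  (order 2).
h: a_k = 1, 14, 39, 124, 305, 762, …
ICs: h(0) = 1, h′(0) = 14.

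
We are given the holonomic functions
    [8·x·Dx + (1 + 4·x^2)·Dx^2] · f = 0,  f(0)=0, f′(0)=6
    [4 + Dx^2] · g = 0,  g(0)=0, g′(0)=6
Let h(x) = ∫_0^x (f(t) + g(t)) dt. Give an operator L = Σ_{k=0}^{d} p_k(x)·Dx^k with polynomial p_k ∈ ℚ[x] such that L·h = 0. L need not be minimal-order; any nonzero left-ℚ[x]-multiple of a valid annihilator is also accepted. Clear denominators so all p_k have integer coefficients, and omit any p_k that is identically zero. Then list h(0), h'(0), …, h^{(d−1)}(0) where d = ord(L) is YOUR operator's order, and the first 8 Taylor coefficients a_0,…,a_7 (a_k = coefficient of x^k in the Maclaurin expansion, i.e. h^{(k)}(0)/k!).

L = (-352·x + 1792·x^3 + 512·x^5)·Dx^2 + (-4 + 112·x^2 + 576·x^4 + 256·x^6)·Dx^3 + (-88·x + 448·x^3 + 128·x^5)·Dx^4 + (-1 + 28·x^2 + 144·x^4 + 64·x^6)·Dx^5  (order 5).
h: a_k = 0, 0, 6, 0, -3, 0, 10/3, 0, …
ICs: h(0) = 0, h′(0) = 0, h′′(0) = 12, h′′′(0) = 0, h′′′′(0) = -72.

f: a_k = 0, 6, 0, -8, 0, 96/5, 0, -384/7, …
g: a_k = 0, 6, 0, -4, 0, 4/5, 0, -8/105, …
Sum ⇒ L₀ = lclm(L_f,L_g) in ℚ(x)⟨Dx⟩.
∫: right-multiply L₀ by Dx.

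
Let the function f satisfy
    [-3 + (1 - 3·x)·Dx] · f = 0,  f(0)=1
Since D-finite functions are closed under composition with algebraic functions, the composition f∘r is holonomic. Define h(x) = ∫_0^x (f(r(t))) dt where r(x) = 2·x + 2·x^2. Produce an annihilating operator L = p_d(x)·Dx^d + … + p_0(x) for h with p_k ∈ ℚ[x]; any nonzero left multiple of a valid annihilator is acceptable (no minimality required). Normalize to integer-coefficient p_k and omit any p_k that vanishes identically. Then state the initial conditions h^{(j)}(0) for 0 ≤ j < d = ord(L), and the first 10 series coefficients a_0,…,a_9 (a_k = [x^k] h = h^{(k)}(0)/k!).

f: a_k = 1, 3, 9, 27, 81, 243, 729, 2187, 6561, 19683, …
f∘r: x↦r, Dx↦Dx/r' in L_f ⇒ L₀.
Integrate: L := L₀·Dx.
L = (6 + 12·x)·Dx + (-1 + 6·x + 6·x^2)·Dx^2  (order 2).
h: a_k = 0, 1, 3, 14, 72, 396, 2268, 93528/7, 80352, 490896, …
ICs: h(0) = 0, h′(0) = 1.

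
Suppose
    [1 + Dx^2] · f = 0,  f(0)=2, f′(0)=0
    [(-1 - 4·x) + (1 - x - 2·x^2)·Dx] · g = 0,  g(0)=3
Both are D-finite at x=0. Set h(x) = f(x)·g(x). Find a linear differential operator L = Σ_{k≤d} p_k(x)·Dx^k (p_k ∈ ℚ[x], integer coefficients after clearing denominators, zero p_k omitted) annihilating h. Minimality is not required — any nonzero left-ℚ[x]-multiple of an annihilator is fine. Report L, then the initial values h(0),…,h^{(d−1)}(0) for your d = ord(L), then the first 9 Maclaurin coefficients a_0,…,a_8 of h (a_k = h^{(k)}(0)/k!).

f: a_k = 2, 0, -1, 0, 1/12, 0, -1/360, 0, 1/20160, …
g: a_k = 3, 3, 9, 15, 33, 63, 129, 255, 513, …
Sym-product of L_f,L_g gives L₀ (≤ ord 2).
L = (3 + x + 2·x^2) + (2 + 8·x)·Dx + (-1 + x + 2·x^2)·Dx^2  (order 2).
h: a_k = 6, 6, 15, 27, 229/4, 445/4, 27089/120, 53789/120, 6046153/6720, …
ICs: h(0) = 6, h′(0) = 6.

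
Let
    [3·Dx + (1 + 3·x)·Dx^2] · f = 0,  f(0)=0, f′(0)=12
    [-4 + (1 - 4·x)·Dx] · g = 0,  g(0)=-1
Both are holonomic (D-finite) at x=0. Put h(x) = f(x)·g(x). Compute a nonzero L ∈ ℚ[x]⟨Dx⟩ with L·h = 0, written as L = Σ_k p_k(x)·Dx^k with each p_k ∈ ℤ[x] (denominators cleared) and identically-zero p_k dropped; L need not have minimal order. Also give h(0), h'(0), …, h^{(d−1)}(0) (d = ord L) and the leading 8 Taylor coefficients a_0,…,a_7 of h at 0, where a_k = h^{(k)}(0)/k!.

f: a_k = 0, 12, -18, 36, -81, 972/5, -486, 8748/7, …
g: a_k = -1, -4, -16, -64, -256, -1024, -4096, -16384, …
h₀=f·g: eliminate ⇒ L₀, order ≤ 2·1.
L = 12 + (5 + 36·x)·Dx + (-1 + x + 12·x^2)·Dx^2  (order 2).
h: a_k = 0, -12, -30, -156, -543, -11832/5, -44898/5, -1300884/35, …
ICs: h(0) = 0, h′(0) = -12.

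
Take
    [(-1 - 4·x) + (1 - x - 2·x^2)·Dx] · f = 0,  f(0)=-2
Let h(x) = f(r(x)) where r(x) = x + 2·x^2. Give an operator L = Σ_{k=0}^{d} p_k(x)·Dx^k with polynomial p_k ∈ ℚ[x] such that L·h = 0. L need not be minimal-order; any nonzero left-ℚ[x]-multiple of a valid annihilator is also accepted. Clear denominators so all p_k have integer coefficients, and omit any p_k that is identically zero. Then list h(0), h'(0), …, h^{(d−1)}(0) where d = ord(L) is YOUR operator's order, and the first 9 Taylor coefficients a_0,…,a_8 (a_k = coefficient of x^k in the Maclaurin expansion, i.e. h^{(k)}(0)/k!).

f: a_k = -2, -2, -6, -10, -22, -42, -86, -170, -342, …
h₀=f(r): pull back L_f along r ⇒ L₀.
L = (1 + 8·x + 24·x^2 + 32·x^3) + (-1 + x + 4·x^2 + 8·x^3 + 8·x^4)·Dx  (order 1).
h: a_k = -2, -2, -10, -34, -106, -338, -1114, -3586, -11594, …
ICs: h(0) = -2.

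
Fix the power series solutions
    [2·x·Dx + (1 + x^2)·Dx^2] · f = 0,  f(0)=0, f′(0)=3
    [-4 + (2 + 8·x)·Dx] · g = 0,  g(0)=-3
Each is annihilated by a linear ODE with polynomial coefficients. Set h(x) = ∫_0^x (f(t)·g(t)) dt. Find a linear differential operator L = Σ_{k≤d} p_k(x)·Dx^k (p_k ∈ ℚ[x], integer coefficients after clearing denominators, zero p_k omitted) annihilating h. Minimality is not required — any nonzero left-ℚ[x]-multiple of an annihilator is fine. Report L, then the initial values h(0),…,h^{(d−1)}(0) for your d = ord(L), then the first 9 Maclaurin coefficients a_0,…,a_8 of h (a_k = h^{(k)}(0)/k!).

f: a_k = 0, 3, 0, -1, 0, 3/5, 0, -3/7, 0, …
g: a_k = -3, -6, 6, -12, 30, -84, 252, -792, 2574, …
f·g: L₀ = L_f ⊗_s L_g, ord ≤ 2·1.
Integrate: L := L₀·Dx.
L = (12 - 4·x - 4·x^2)·Dx + (-4 - 14·x + 12·x^2 + 16·x^3)·Dx^2 + (1 + 8·x + 17·x^2 + 8·x^3 + 16·x^4)·Dx^3  (order 3).
h: a_k = 0, 0, -9/2, -6, 21/4, -6, 137/10, -174/5, 25581/280, …
ICs: h(0) = 0, h′(0) = 0, h′′(0) = -9.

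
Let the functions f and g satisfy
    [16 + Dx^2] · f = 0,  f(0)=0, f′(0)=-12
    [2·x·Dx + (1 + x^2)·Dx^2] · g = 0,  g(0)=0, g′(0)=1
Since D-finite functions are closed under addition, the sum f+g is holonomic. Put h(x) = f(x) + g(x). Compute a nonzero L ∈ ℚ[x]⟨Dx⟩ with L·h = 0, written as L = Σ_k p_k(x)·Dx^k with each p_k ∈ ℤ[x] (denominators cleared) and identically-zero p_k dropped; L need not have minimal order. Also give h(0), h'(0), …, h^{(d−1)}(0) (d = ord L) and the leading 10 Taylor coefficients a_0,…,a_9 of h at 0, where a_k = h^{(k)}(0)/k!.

f: a_k = 0, -12, 0, 32, 0, -128/5, 0, 1024/105, 0, -2048/945, …
g: a_k = 0, 1, 0, -1/3, 0, 1/5, 0, -1/7, 0, 1/9, …
f+g: L₀ = lclm(L_f,L_g), ord ≤ 2+2.
L = (64·x + 704·x^3 + 256·x^5)·Dx + (112 + 416·x^2 + 432·x^4 + 128·x^6)·Dx^2 + (4·x + 44·x^3 + 16·x^5)·Dx^3 + (7 + 26·x^2 + 27·x^4 + 8·x^6)·Dx^4  (order 4).
h: a_k = 0, -11, 0, 95/3, 0, -127/5, 0, 1009/105, 0, -1943/945, …
ICs: h(0) = 0, h′(0) = -11, h′′(0) = 0, h′′′(0) = 190.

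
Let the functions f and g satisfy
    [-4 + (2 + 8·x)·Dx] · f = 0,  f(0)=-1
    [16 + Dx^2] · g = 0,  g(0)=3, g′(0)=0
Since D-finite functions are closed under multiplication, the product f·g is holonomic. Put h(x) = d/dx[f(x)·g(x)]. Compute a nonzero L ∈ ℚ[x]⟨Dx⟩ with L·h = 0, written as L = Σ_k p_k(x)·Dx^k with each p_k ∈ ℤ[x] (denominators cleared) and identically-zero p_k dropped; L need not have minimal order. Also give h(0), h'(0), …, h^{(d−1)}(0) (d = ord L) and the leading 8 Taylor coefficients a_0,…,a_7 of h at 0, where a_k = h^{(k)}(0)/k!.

f: a_k = -1, -2, 2, -4, 10, -28, 84, -264, …
g: a_k = 3, 0, -24, 0, 32, 0, -256/15, 0, …
Product ⇒ symmetric product L₀, ord ≤ 2.
Differentiate: ansatz ord ≤ ord L₀ ⇒ L.
L = (212 + 2304·x + 8704·x^2 + 16384·x^3 + 16384·x^4) + (-4 - 144·x - 768·x^2 - 1024·x^3)·Dx + (7 + 88·x + 432·x^2 + 1024·x^3 + 1024·x^4)·Dx^2  (order 2).
h: a_k = -6, 60, 108, -200, -260, 2792/5, -22456/15, 704752/105, …
ICs: h(0) = -6, h′(0) = 60.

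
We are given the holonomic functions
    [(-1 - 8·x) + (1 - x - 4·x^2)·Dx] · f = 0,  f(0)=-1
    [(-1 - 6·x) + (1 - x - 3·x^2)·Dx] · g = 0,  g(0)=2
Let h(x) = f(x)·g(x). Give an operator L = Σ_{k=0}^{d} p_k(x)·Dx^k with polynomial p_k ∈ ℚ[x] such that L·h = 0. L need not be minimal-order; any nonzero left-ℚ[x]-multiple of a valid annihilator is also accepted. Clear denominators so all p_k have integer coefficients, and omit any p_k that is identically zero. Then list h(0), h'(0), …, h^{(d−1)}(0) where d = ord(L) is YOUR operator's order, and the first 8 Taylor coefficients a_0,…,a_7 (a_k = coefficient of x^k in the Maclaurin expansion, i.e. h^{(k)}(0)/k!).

L = (-2 - 12·x + 21·x^2 + 48·x^3) + (1 - 2·x - 6·x^2 + 7·x^3 + 12·x^4)·Dx  (order 1).
h: a_k = -2, -4, -20, -50, -168, -448, -1314, -3540, …
ICs: h(0) = -2.

f: a_k = -1, -1, -5, -9, -29, -65, -181, -441, …
g: a_k = 2, 2, 8, 14, 38, 80, 194, 434, …
h₀=f·g: eliminate ⇒ L₀, order ≤ 1·1.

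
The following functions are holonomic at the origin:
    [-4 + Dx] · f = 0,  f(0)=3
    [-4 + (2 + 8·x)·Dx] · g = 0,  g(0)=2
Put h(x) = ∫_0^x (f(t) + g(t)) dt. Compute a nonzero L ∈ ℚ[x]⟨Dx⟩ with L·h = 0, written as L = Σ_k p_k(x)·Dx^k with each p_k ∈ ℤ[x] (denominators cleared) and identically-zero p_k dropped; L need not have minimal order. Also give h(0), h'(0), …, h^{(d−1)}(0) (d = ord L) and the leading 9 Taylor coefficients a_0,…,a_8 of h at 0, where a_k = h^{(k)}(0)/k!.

f: a_k = 3, 12, 24, 32, 32, 128/5, 256/15, 1024/105, 512/105, …
g: a_k = 2, 4, -4, 8, -20, 56, -168, 528, -1716, …
f+g: L₀ = lclm(L_f,L_g), ord ≤ 1+1.
Integrate: L := L₀·Dx.
L = (24 + 64·x)·Dx + (-10 - 64·x - 128·x^2)·Dx^2 + (1 + 12·x + 32·x^2)·Dx^3  (order 3).
h: a_k = 0, 5, 8, 20/3, 10, 12/5, 68/5, -2264/105, 7058/105, …
ICs: h(0) = 0, h′(0) = 5, h′′(0) = 16.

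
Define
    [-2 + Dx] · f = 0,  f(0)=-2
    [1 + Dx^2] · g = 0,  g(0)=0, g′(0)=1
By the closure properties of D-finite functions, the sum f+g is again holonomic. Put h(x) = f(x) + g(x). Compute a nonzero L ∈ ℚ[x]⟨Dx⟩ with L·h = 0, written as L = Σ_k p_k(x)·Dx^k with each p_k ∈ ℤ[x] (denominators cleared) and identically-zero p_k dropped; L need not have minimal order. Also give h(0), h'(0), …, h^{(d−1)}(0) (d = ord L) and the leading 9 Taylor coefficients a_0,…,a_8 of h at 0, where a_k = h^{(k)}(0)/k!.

L = -2 + Dx - 2·Dx^2 + Dx^3  (order 3).
h: a_k = -2, -3, -4, -17/6, -4/3, -21/40, -8/45, -257/5040, -4/315, …
ICs: h(0) = -2, h′(0) = -3, h′′(0) = -8.

f: a_k = -2, -4, -4, -8/3, -4/3, -8/15, -8/45, -16/315, -4/315, …
g: a_k = 0, 1, 0, -1/6, 0, 1/120, 0, -1/5040, 0, …
h₀=f+g: left-lcm gives L₀, ord ≤ 3.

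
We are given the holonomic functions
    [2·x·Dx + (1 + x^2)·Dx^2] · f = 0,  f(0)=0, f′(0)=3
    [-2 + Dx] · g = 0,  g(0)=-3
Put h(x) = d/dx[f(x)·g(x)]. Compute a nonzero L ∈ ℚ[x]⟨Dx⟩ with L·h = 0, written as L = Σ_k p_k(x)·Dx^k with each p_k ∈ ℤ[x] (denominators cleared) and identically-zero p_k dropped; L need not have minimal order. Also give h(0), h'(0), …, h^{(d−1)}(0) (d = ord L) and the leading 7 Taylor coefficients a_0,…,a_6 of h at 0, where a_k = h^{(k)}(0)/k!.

f: a_k = 0, 3, 0, -1, 0, 3/5, 0, …
g: a_k = -3, -6, -6, -4, -2, -4/5, -4/15, …
h₀=f·g: eliminate ⇒ L₀, order ≤ 2·1.
h₀' ⇒ L via d/dx closure of L₀.
L = (2 - 8·x + 14·x^2 - 8·x^3 + 4·x^4) + (-3 + 6·x - 11·x^2 + 6·x^3 - 4·x^4)·Dx + (1 - x + 2·x^2 - x^3 + x^4)·Dx^2  (order 2).
h: a_k = -9, -36, -45, -24, -9, -12, -39/5, …
ICs: h(0) = -9, h′(0) = -36.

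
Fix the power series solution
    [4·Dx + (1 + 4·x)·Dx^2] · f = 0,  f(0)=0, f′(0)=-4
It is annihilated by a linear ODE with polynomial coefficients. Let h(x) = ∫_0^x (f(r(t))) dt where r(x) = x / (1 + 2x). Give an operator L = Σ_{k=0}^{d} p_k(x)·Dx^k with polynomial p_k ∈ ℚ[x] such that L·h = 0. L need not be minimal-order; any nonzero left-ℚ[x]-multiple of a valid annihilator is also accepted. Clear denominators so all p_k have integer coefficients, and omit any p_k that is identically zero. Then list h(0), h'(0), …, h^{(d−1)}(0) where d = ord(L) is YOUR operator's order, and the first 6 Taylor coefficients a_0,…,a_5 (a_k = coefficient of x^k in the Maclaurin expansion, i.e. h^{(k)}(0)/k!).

f: a_k = 0, -4, 8, -64/3, 64, -1024/5, …
h₀=f(r): pull back L_f along r ⇒ L₀.
h=∫₀ˣh₀: take L = L₀·Dx.
L = (8 + 24·x)·Dx^2 + (1 + 8·x + 12·x^2)·Dx^3  (order 3).
h: a_k = 0, 0, -2, 16/3, -52/3, 64, …
ICs: h(0) = 0, h′(0) = 0, h′′(0) = -4.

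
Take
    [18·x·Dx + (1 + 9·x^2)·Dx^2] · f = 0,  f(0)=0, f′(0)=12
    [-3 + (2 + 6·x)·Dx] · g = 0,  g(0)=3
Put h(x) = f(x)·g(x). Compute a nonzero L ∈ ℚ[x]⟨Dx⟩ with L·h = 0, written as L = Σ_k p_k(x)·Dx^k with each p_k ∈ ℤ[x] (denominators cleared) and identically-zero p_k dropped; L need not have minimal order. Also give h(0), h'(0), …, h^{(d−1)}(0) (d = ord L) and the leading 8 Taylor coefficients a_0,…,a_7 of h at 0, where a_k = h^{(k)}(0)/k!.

f: a_k = 0, 12, 0, -36, 0, 972/5, 0, -8748/7, …
g: a_k = 3, 9/2, -27/8, 81/16, -1215/128, 5103/256, -45927/1024, 216513/2048, …
Sym-product of L_f,L_g gives L₀ (≤ ord 2).
L = (27 - 108·x - 81·x^2) + (-12 + 36·x + 324·x^2 + 324·x^3)·Dx + (4 + 24·x + 72·x^2 + 216·x^3 + 324·x^4)·Dx^2  (order 2).
h: a_k = 0, 36, 54, -297/2, -405/4, 94527/160, 298161/320, -41231511/8960, …
ICs: h(0) = 0, h′(0) = 36.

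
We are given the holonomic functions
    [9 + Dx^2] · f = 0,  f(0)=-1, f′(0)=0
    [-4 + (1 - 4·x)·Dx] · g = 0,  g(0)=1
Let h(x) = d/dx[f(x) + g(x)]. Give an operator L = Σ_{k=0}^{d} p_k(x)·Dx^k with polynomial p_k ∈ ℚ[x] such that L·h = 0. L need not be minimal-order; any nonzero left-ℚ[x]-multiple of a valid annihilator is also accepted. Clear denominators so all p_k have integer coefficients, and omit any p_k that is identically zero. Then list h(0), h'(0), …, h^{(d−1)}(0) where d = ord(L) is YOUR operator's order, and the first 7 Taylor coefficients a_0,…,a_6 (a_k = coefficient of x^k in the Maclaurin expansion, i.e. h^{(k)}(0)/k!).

L = (4824 - 1728·x + 3456·x^2) + (-315 + 1476·x - 1296·x^2 + 1728·x^3)·Dx + (536 - 192·x + 384·x^2)·Dx^2 + (-35 + 164·x - 144·x^2 + 192·x^3)·Dx^3  (order 3).
h: a_k = 4, 41, 192, 2021/2, 5120, 983283/40, 114688, …
ICs: h(0) = 4, h′(0) = 41, h′′(0) = 384.

f: a_k = -1, 0, 9/2, 0, -27/8, 0, 81/80, …
g: a_k = 1, 4, 16, 64, 256, 1024, 4096, …
Weyl lclm of L_f,L_g ⇒ L₀ (ord ≤ 3).
h₀' ⇒ L via d/dx closure of L₀.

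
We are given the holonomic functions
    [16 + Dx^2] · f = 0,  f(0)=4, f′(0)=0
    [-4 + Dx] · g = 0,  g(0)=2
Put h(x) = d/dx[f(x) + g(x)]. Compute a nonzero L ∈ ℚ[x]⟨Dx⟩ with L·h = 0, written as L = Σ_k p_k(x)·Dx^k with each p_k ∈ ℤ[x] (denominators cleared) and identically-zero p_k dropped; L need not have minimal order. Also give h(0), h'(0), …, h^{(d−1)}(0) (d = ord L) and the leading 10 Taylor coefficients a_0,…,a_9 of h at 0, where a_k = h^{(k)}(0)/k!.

f: a_k = 4, 0, -32, 0, 128/3, 0, -1024/45, 0, 2048/315, 0, …
g: a_k = 2, 8, 16, 64/3, 64/3, 256/15, 512/45, 2048/315, 1024/315, 4096/2835, …
Sum ⇒ L₀ = lclm(L_f,L_g) in ℚ(x)⟨Dx⟩.
Derive L from L₀ (diff closure).
L = 64 - 16·Dx + 4·Dx^2 - Dx^3  (order 3).
h: a_k = 8, -32, 64, 256, 256/3, -1024/15, 2048/45, 8192/105, 4096/315, -16384/2835, …
ICs: h(0) = 8, h′(0) = -32, h′′(0) = 128.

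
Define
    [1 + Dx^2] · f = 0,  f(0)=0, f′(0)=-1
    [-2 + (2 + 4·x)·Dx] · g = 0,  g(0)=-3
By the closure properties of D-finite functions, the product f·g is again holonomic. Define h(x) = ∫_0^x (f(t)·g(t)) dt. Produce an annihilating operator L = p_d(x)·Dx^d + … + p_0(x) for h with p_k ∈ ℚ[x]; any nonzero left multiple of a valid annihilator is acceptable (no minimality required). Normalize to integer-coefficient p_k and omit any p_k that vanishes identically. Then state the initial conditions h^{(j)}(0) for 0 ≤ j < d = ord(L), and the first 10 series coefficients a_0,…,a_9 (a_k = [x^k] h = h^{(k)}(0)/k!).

f: a_k = 0, -1, 0, 1/6, 0, -1/120, 0, 1/5040, 0, -1/362880, …
g: a_k = -3, -3, 3/2, -3/2, 15/8, -21/8, 63/16, -99/16, 1287/128, -2145/128, …
Sym-product of L_f,L_g gives L₀ (≤ ord 2).
h=∫₀ˣh₀: take L = L₀·Dx.
L = (4 + 4·x + 4·x^2)·Dx + (-2 - 4·x)·Dx^2 + (1 + 4·x + 4·x^2)·Dx^3  (order 3).
h: a_k = 0, 0, 3/2, 1, -1/2, 1/5, -4/15, 12/35, -191/420, 121/189, …
ICs: h(0) = 0, h′(0) = 0, h′′(0) = 3.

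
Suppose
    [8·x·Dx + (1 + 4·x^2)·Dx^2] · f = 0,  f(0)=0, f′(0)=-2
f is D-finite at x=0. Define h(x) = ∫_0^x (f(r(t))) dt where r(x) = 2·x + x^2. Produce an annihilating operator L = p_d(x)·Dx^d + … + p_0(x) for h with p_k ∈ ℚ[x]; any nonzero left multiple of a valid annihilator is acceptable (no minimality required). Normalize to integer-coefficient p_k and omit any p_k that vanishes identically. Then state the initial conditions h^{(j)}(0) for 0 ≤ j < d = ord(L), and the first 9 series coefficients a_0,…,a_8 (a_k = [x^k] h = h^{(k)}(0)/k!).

f: a_k = 0, -2, 0, 8/3, 0, -32/5, 0, 128/7, 0, …
f∘r: x↦r, Dx↦Dx/r' in L_f ⇒ L₀.
Integrate: L := L₀·Dx.
L = (-1 + 32·x + 64·x^2 + 48·x^3 + 12·x^4)·Dx^2 + (1 + x + 16·x^2 + 32·x^3 + 20·x^4 + 4·x^5)·Dx^3  (order 3).
h: a_k = 0, 0, -2, -2/3, 16/3, 32/5, -472/15, -1528/21, 1600/7, …
ICs: h(0) = 0, h′(0) = 0, h′′(0) = -4.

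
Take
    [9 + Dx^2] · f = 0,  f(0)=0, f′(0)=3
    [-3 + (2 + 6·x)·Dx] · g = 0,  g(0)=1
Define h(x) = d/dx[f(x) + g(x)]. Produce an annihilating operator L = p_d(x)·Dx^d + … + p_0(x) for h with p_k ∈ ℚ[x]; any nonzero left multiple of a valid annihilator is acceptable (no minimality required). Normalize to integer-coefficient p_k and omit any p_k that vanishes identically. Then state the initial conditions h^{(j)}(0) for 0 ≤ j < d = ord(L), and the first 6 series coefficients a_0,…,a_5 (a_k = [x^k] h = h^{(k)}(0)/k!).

L = (-513 - 648·x - 972·x^2) + (-126 - 810·x - 1944·x^2 - 1944·x^3)·Dx + (-57 - 72·x - 108·x^2)·Dx^2 + (-14 - 90·x - 216·x^2 - 216·x^3)·Dx^3  (order 3).
h: a_k = 9/2, -9/4, -135/16, -405/32, 11097/256, -45927/512, …
ICs: h(0) = 9/2, h′(0) = -9/4, h′′(0) = -135/8.

f: a_k = 0, 3, 0, -9/2, 0, 81/40, …
g: a_k = 1, 3/2, -9/8, 27/16, -405/128, 1701/256, …
Sum ⇒ L₀ = lclm(L_f,L_g) in ℚ(x)⟨Dx⟩.
Derive L from L₀ (diff closure).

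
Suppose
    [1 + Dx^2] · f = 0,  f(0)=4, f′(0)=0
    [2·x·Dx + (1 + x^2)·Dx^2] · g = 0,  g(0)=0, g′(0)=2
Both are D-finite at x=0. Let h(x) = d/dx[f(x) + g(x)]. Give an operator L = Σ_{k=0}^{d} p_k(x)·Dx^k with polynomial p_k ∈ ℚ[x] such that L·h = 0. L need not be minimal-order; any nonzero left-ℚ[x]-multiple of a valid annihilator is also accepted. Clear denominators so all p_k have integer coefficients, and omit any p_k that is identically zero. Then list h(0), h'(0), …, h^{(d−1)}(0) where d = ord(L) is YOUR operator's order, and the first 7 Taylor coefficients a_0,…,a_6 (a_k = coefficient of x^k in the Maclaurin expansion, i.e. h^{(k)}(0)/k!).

L = (-22·x + 28·x^3 + 2·x^5) + (-1 + 7·x^2 + 9·x^4 + x^6)·Dx + (-22·x + 28·x^3 + 2·x^5)·Dx^2 + (-1 + 7·x^2 + 9·x^4 + x^6)·Dx^3  (order 3).
h: a_k = 2, -4, -2, 2/3, 2, -1/30, -2, …
ICs: h(0) = 2, h′(0) = -4, h′′(0) = -4.

f: a_k = 4, 0, -2, 0, 1/6, 0, -1/180, …
g: a_k = 0, 2, 0, -2/3, 0, 2/5, 0, …
L₀ := lclm(L_f,L_g); ord L₀ ≤ 2+2.
h₀' ⇒ L via d/dx closure of L₀.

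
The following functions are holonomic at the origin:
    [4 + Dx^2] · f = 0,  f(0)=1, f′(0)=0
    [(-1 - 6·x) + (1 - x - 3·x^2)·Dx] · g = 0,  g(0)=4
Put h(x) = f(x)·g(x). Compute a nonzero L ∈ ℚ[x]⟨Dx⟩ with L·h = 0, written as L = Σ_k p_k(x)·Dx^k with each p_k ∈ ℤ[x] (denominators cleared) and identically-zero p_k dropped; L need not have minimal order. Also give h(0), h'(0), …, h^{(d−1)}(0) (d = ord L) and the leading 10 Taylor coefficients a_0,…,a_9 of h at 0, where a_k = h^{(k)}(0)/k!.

L = (2 + 4·x + 12·x^2) + (2 + 12·x)·Dx + (-1 + x + 3·x^2)·Dx^2  (order 2).
h: a_k = 4, 4, 8, 20, 140/3, 320/3, 11084/45, 25484/45, 82232/63, 946324/315, …
ICs: h(0) = 4, h′(0) = 4.

f: a_k = 1, 0, -2, 0, 2/3, 0, -4/45, 0, 2/315, 0, …
g: a_k = 4, 4, 16, 28, 76, 160, 388, 868, 2032, 4636, …
Sym-product of L_f,L_g gives L₀ (≤ ord 2).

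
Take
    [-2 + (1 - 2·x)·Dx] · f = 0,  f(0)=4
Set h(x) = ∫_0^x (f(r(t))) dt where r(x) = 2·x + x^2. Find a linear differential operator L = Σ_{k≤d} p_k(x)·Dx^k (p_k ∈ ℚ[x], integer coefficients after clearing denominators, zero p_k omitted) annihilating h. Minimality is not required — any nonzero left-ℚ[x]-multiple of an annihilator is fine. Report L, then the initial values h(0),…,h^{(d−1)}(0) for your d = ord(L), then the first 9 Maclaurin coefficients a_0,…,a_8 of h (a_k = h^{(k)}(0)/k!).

L = (4 + 4·x)·Dx + (-1 + 4·x + 2·x^2)·Dx^2  (order 2).
h: a_k = 0, 4, 8, 24, 80, 1424/5, 1056, 28192/7, 15680, …
ICs: h(0) = 0, h′(0) = 4.

f: a_k = 4, 8, 16, 32, 64, 128, 256, 512, 1024, …
h₀=f(r): pull back L_f along r ⇒ L₀.
h=∫h₀ ⇒ L = L₀·Dx.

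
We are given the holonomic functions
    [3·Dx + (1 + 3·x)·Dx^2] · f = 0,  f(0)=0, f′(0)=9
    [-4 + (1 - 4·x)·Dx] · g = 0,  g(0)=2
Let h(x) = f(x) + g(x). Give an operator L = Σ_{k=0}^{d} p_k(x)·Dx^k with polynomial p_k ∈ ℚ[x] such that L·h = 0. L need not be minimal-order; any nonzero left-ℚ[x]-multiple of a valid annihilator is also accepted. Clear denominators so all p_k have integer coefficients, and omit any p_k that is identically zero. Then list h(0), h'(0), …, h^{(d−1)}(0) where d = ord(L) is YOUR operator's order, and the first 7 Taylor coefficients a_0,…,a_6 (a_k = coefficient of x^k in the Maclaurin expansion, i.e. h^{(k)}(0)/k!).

f: a_k = 0, 9, -27/2, 27, -243/4, 729/5, -729/2, …
g: a_k = 2, 8, 32, 128, 512, 2048, 8192, …
Weyl lclm of L_f,L_g ⇒ L₀ (ord ≤ 3).
L = (-432 - 288·x)·Dx + (-78 - 720·x - 576·x^2)·Dx^2 + (11 + x - 144·x^2 - 144·x^3)·Dx^3  (order 3).
h: a_k = 2, 17, 37/2, 155, 1805/4, 10969/5, 15655/2, …
ICs: h(0) = 2, h′(0) = 17, h′′(0) = 37.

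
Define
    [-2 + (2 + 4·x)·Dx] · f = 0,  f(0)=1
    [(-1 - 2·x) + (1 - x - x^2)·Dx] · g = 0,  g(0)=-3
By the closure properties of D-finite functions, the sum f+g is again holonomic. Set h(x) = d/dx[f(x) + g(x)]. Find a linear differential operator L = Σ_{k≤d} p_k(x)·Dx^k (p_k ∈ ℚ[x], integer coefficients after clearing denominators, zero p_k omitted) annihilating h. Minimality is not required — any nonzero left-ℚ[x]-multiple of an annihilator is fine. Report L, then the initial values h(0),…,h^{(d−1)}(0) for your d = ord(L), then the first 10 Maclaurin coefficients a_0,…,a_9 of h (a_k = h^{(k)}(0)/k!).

L = (-6 - 18·x - 24·x^2 - 12·x^3 - 6·x^4) + (-3 - 24·x - 63·x^2 - 72·x^3 - 45·x^4 - 18·x^5)·Dx + (1 + 4·x + 3·x^2 - 6·x^3 - 13·x^4 - 12·x^5 - 4·x^6)·Dx^2  (order 2).
h: a_k = -2, -13, -51/2, -125/2, -925/8, -1935/8, -6825/16, -13485/16, -183645/128, -353915/128, …
ICs: h(0) = -2, h′(0) = -13.

f: a_k = 1, 1, -1/2, 1/2, -5/8, 7/8, -21/16, 33/16, -429/128, 715/128, …
g: a_k = -3, -3, -6, -9, -15, -24, -39, -63, -102, -165, …
Weyl lclm of L_f,L_g ⇒ L₀ (ord ≤ 2).
h=h₀': d/dx-closure on L₀ ⇒ L.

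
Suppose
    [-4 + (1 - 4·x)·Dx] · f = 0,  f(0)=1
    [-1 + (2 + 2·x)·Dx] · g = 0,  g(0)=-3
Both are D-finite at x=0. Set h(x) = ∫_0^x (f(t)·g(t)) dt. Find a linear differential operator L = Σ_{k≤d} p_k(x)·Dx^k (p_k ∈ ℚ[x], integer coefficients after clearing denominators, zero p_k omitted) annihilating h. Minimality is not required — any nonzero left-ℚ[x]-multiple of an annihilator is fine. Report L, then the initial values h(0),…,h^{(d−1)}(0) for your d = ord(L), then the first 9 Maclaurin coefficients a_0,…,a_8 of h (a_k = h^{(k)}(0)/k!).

f: a_k = 1, 4, 16, 64, 256, 1024, 4096, 16384, 65536, …
g: a_k = -3, -3/2, 3/8, -3/16, 15/128, -21/256, 63/1024, -99/2048, 1287/32768, …
L₀ := L_f ⊗_s L_g (sym. prod.), ord ≤ 1.
∫: right-multiply L₀ by Dx.
L = (9 + 4·x)·Dx + (-2 + 6·x + 8·x^2)·Dx^2  (order 2).
h: a_k = 0, -3, -27/4, -143/8, -3435/64, -21981/128, -293087/512, -14068113/7168, -112545003/16384, …
ICs: h(0) = 0, h′(0) = -3.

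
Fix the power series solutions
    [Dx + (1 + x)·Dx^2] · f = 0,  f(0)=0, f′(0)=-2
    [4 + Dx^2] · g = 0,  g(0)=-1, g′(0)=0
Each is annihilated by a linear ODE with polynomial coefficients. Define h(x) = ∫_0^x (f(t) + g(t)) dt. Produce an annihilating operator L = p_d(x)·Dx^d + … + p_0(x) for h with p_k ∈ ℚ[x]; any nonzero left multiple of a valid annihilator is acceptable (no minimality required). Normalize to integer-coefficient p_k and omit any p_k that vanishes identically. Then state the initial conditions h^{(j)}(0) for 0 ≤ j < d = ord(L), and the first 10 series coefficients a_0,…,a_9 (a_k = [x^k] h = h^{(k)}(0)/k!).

L = (20 + 16·x + 8·x^2)·Dx^2 + (12 + 28·x + 24·x^2 + 8·x^3)·Dx^3 + (5 + 4·x + 2·x^2)·Dx^4 + (3 + 7·x + 6·x^2 + 2·x^3)·Dx^5  (order 5).
h: a_k = 0, -1, -1, 1, -1/6, -1/30, -1/15, 19/315, -1/28, 307/11340, …
ICs: h(0) = 0, h′(0) = -1, h′′(0) = -2, h′′′(0) = 6, h′′′′(0) = -4.

f: a_k = 0, -2, 1, -2/3, 1/2, -2/5, 1/3, -2/7, 1/4, -2/9, …
g: a_k = -1, 0, 2, 0, -2/3, 0, 4/45, 0, -2/315, 0, …
f+g: L₀ = lclm(L_f,L_g), ord ≤ 2+2.
∫: right-multiply L₀ by Dx.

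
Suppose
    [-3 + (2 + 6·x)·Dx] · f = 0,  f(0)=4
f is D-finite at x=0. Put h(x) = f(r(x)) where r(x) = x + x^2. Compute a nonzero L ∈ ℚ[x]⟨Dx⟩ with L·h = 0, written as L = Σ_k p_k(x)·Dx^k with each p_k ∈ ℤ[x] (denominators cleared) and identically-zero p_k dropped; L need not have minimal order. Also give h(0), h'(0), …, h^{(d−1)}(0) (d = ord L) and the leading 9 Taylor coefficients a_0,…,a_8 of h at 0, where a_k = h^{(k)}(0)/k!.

L = (-3 - 6·x) + (2 + 6·x + 6·x^2)·Dx  (order 1).
h: a_k = 4, 6, 3/2, -9/4, 99/32, -243/64, 999/256, -1377/512, -6237/8192, …
ICs: h(0) = 4.

f: a_k = 4, 6, -9/2, 27/4, -405/32, 1701/64, -15309/256, 72171/512, -2814669/8192, …
Change of var in L_f (x↦r) gives L₀.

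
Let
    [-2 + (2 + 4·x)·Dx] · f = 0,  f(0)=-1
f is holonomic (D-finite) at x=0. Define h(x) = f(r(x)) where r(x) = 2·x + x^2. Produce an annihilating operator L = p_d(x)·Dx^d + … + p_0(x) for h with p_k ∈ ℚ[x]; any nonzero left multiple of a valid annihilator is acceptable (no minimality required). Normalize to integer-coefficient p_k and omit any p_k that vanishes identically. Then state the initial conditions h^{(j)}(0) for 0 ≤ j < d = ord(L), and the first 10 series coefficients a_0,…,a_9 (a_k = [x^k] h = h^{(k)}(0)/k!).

f: a_k = -1, -1, 1/2, -1/2, 5/8, -7/8, 21/16, -33/16, 429/128, -715/128, …
f∘r: x↦r, Dx↦Dx/r' in L_f ⇒ L₀.
L = (-2 - 2·x) + (1 + 4·x + 2·x^2)·Dx  (order 1).
h: a_k = -1, -2, 1, -2, 9/2, -11, 57/2, -77, 1717/8, -2451/4, …
ICs: h(0) = -1.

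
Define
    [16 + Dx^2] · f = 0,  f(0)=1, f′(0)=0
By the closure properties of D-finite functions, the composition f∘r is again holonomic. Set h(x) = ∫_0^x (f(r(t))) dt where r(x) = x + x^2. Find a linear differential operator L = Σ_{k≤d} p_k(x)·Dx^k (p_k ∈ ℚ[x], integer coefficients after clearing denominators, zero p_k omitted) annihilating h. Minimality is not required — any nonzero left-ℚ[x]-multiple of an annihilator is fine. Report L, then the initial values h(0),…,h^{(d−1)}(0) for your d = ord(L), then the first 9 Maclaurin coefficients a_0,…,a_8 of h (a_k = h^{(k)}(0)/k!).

L = (16 + 96·x + 192·x^2 + 128·x^3)·Dx - 2·Dx^2 + (1 + 2·x)·Dx^3  (order 3).
h: a_k = 0, 1, 0, -8/3, -4, 8/15, 64/9, 2624/315, 16/15, …
ICs: h(0) = 0, h′(0) = 1, h′′(0) = 0.

f: a_k = 1, 0, -8, 0, 32/3, 0, -256/45, 0, 512/315, …
f∘r: x↦r, Dx↦Dx/r' in L_f ⇒ L₀.
Integrate: L := L₀·Dx.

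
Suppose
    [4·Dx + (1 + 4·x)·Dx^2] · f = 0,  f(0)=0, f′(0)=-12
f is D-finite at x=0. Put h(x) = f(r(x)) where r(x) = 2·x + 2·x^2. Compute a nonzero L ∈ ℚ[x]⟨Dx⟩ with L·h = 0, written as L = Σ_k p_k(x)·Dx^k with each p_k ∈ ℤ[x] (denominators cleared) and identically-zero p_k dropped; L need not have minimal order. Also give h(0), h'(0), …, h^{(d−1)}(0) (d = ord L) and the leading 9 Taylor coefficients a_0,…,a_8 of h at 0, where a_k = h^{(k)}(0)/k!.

f: a_k = 0, -12, 24, -64, 192, -3072/5, 2048, -49152/7, 24576, …
f∘r: x↦r, Dx↦Dx/r' in L_f ⇒ L₀.
L = (6 + 16·x + 16·x^2)·Dx + (1 + 10·x + 24·x^2 + 16·x^3)·Dx^2  (order 2).
h: a_k = 0, -24, 72, -320, 1632, -44544/5, 50688, -2076672/7, 1772544, …
ICs: h(0) = 0, h′(0) = -24.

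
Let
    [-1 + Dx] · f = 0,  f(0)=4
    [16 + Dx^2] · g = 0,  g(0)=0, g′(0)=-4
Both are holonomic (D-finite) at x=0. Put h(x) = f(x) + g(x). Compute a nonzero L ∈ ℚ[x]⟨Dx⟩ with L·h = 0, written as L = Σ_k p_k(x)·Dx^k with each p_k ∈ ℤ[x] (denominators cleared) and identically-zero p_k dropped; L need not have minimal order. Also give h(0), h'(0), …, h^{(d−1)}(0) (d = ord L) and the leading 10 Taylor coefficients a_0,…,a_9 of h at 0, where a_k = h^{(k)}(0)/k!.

L = -16 + 16·Dx - Dx^2 + Dx^3  (order 3).
h: a_k = 4, 0, 2, 34/3, 1/6, -17/2, 1/180, 4097/1260, 1/10080, -4369/6048, …
ICs: h(0) = 4, h′(0) = 0, h′′(0) = 4.

f: a_k = 4, 4, 2, 2/3, 1/6, 1/30, 1/180, 1/1260, 1/10080, 1/90720, …
g: a_k = 0, -4, 0, 32/3, 0, -128/15, 0, 1024/315, 0, -2048/2835, …
Weyl lclm of L_f,L_g ⇒ L₀ (ord ≤ 3).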